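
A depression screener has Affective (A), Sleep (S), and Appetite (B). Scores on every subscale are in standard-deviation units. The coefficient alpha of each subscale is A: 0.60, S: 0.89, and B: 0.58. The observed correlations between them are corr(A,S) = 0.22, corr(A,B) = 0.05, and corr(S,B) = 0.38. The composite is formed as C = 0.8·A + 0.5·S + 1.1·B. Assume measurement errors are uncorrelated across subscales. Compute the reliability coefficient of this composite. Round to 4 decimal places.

Var(C) = 0.8² + 0.5² + 1.1² + 2·[0.4·0.22 + 0.88·0.05 + 0.55·0.38] = 2.1 + 0.682 = 2.782.
Because errors are independent across components, Cov(Tᵢ,Tⱼ) = Cov(Xᵢ,Xⱼ); the off-diagonal part of the true-score variance is the same as above.
True-score variance = [0.8²·0.60 + 0.5²·0.89 + 1.1²·0.58] + 0.682 = 1.3083 + 0.682 = 1.9903.
Reliability = 1.9903 / 2.782 = 0.7154.

0.7154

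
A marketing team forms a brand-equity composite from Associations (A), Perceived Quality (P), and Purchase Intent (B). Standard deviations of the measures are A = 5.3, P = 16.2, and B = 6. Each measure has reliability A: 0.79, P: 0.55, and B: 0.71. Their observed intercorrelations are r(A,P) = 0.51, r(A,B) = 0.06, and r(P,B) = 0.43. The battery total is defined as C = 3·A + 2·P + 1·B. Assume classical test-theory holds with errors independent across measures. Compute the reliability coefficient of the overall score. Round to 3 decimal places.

Var(C) = 3²·5.3² + 2²·16.2² + 6² + 2·[6·5.3·16.2·0.51 + 3·5.3·6·0.06 + 2·16.2·6·0.43] = 1338.57 + 704.095 = 2042.67.
Because errors are independent across components, Cov(Tᵢ,Tⱼ) = Cov(Xᵢ,Xⱼ); the off-diagonal part of the true-score variance is the same as above.
True-score variance = [3²·5.3²·0.79 + 2²·16.2²·0.55 + 6²·0.71] + 704.095 = 802.648 + 704.095 = 1506.74.
Reliability = 1506.74 / 2042.67 = 0.738.

0.738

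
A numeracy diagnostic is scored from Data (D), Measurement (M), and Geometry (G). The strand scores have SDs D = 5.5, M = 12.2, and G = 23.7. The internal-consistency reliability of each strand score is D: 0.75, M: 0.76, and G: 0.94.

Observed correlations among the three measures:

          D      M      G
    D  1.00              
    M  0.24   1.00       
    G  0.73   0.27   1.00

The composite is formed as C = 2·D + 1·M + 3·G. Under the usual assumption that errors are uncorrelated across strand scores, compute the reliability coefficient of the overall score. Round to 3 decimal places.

0.947

Var(C) = 2²·5.5² + 12.2² + 3²·23.7² + 2·[2·5.5·12.2·0.24 + 6·5.5·23.7·0.73 + 3·12.2·23.7·0.27] = 5325.05 + 1674.69 = 6999.74.
Because errors are independent across components, Cov(Tᵢ,Tⱼ) = Cov(Xᵢ,Xⱼ); the off-diagonal part of the true-score variance is the same as above.
True-score variance = [2²·5.5²·0.75 + 12.2²·0.76 + 3²·23.7²·0.94] + 1674.69 = 4955.77 + 1674.69 = 6630.45.
Reliability = 6630.45 / 6999.74 = 0.947.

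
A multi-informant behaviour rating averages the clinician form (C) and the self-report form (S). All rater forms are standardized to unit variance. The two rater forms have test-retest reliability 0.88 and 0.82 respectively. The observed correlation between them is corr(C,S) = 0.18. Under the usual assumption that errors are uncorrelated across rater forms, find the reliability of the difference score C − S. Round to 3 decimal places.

Var(C−S) = 1 + 1 − 2·0.18 = 2 − 0.36 = 1.64.
Under uncorrelated errors the observed covariances equal the true-score covariances, so only the own-variance terms attenuate.
True-score variance = [0.88 + 0.82] − 0.36 = 1.7 − 0.36 = 1.34.
Reliability = 1.34 / 1.64 = 0.817.

0.817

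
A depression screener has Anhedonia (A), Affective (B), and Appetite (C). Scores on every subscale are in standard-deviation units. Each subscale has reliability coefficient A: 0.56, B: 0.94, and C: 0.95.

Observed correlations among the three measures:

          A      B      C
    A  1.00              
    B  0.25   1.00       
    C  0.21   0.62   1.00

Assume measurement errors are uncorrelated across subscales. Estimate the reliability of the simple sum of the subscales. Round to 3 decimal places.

Var(A+B+C) = 3 + 2·[0.25 + 0.21 + 0.62] = 3 + 2.16 = 5.16.
Under uncorrelated errors the observed covariances equal the true-score covariances, so only the own-variance terms attenuate.
True-score variance = [0.56 + 0.94 + 0.95] + 2.16 = 2.45 + 2.16 = 4.61.
Reliability = 4.61 / 5.16 = 0.893.

0.893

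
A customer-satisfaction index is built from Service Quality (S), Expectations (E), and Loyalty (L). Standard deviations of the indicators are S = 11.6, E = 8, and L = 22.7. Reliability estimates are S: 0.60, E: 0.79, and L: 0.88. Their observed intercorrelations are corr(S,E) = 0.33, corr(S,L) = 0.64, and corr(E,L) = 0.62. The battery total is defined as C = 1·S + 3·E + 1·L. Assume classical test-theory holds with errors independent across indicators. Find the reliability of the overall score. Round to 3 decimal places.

Var(C) = 11.6² + 3²·8² + 22.7² + 2·[3·11.6·8·0.33 + 11.6·22.7·0.64 + 3·8·22.7·0.62] = 1225.85 + 1196.35 = 2422.2.
Because errors are independent across components, Cov(Tᵢ,Tⱼ) = Cov(Xᵢ,Xⱼ); the off-diagonal part of the true-score variance is the same as above.
True-score variance = [11.6²·0.60 + 3²·8²·0.79 + 22.7²·0.88] + 1196.35 = 989.231 + 1196.35 = 2185.58.
Reliability = 2185.58 / 2422.2 = 0.902.

0.902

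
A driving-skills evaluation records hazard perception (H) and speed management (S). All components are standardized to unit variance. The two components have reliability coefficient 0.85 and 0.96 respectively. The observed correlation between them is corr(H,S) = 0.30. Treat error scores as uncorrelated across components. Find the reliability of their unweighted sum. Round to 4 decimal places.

0.9269

Var(H+S) = 2 + 2·[0.30] = 2 + 0.6 = 2.6.
Under uncorrelated errors the observed covariances equal the true-score covariances, so only the own-variance terms attenuate.
True-score variance = [0.85 + 0.96] + 0.6 = 1.81 + 0.6 = 2.41.
Reliability = 2.41 / 2.6 = 0.9269.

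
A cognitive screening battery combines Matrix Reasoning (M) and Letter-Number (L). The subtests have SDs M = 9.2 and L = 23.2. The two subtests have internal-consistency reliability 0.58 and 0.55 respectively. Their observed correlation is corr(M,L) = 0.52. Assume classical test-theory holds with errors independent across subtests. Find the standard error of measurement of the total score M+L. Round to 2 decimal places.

Var(total) = 622.88 + 221.978 = 844.858.
True-score variance = 345.123 + 221.978 = 567.101, so reliability = 0.6712.
Error variance = 844.858 − 567.101 = 277.757; SEM = √277.757 = 16.67.

16.67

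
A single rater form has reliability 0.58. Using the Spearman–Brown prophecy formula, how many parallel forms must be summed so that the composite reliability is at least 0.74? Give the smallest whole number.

k ≥ ρ*(1−ρ₁)/(ρ₁(1−ρ*)) = 0.74·0.42 / (0.58·0.26) = 2.061.
Smallest integer k = 3.

3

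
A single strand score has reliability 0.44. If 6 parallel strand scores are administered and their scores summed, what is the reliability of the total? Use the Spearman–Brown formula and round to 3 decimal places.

ρ_k = kρ / (1 + (k−1)ρ) = 6·0.44 / (1 + 5·0.44) = 2.640 / 3.200 = 0.825.

0.825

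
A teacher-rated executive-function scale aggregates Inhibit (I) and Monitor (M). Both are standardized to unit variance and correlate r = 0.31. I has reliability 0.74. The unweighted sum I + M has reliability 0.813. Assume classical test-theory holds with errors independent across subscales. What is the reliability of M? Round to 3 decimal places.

Var(I+M) = 2 + 2·0.31 = 2.620.
True-score variance = ρ_I + ρ_M + 2·0.31, so 0.813 = (0.74 + ρ_M + 0.62) / 2.620.
ρ_M = 0.813·2.620 − 0.74 − 0.62 = 0.770.

0.770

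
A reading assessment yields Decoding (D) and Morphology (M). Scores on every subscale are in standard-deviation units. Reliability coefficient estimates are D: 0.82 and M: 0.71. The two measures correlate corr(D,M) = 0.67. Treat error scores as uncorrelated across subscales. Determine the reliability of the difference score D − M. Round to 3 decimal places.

Var(D−M) = 1 + 1 − 2·0.67 = 2 − 1.34 = 0.66.
With uncorrelated errors the cross-covariances are all true-score covariance, so they carry over unchanged; only the diagonal terms shrink to ρᵢσᵢ².
True-score variance = [0.82 + 0.71] − 1.34 = 1.53 − 1.34 = 0.19.
Reliability = 0.19 / 0.66 = 0.288.

0.288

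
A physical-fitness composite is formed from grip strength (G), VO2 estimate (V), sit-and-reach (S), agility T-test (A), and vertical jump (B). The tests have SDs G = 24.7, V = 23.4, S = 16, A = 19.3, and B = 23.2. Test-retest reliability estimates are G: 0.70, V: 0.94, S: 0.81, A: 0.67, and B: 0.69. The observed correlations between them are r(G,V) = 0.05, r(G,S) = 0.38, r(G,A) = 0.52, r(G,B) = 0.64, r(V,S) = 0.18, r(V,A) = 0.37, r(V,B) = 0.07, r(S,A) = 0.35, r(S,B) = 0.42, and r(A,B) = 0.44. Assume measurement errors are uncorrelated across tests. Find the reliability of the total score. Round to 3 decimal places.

Var(G+V+S+A+B) = 24.7² + 23.4² + 16² + 19.3² + 23.2² + 2·[24.7·23.4·0.05 + 24.7·16·0.38 + 24.7·19.3·0.52 + 24.7·23.2·0.64 + 23.4·16·0.18 + 23.4·19.3·0.37 + 23.4·23.2·0.07 + 16·19.3·0.35 + 16·23.2·0.42 + 19.3·23.2·0.44] = 2324.38 + 3054.4 = 5378.78.
Under uncorrelated errors the observed covariances equal the true-score covariances, so only the own-variance terms attenuate.
True-score variance = [24.7²·0.70 + 23.4²·0.94 + 16²·0.81 + 19.3²·0.67 + 23.2²·0.69] + 3054.4 = 1770.08 + 3054.4 = 4824.49.
Reliability = 4824.49 / 5378.78 = 0.897.

0.897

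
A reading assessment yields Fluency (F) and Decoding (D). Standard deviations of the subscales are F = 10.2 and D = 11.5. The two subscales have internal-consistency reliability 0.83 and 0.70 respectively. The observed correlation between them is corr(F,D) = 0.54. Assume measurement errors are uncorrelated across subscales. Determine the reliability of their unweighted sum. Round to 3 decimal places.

0.842

Var(F+D) = 10.2² + 11.5² + 2·[10.2·11.5·0.54] = 236.29 + 126.684 = 362.974.
With uncorrelated errors the cross-covariances are all true-score covariance, so they carry over unchanged; only the diagonal terms shrink to ρᵢσᵢ².
True-score variance = [10.2²·0.83 + 11.5²·0.70] + 126.684 = 178.928 + 126.684 = 305.612.
Reliability = 305.612 / 362.974 = 0.842.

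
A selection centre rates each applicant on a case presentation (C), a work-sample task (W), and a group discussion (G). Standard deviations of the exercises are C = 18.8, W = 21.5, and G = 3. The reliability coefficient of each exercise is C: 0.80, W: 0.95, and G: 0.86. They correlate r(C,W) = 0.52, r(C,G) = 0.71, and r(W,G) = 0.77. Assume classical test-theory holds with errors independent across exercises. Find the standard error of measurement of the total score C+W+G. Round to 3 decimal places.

Var(total) = 824.69 + 599.786 = 1424.48.
True-score variance = 729.63 + 599.786 = 1329.42, so reliability = 0.9333.
Error variance = 1424.48 − 1329.42 = 95.0605; SEM = √95.0605 = 9.750.

9.750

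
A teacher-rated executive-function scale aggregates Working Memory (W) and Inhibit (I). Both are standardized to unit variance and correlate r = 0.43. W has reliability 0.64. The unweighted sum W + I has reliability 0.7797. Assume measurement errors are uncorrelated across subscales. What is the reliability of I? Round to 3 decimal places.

Var(W+I) = 2 + 2·0.43 = 2.860.
True-score variance = ρ_W + ρ_I + 2·0.43, so 0.7797 = (0.64 + ρ_I + 0.86) / 2.860.
ρ_I = 0.7797·2.860 − 0.64 − 0.86 = 0.730.

0.730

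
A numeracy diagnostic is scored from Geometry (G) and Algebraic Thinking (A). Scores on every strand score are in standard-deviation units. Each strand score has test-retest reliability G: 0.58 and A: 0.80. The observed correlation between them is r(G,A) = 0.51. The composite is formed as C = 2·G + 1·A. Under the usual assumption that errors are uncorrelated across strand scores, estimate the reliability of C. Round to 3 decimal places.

0.733

Var(C) = 2² + 1 + 2·[2·0.51] = 5 + 2.04 = 7.04.
Because errors are independent across components, Cov(Tᵢ,Tⱼ) = Cov(Xᵢ,Xⱼ); the off-diagonal part of the true-score variance is the same as above.
True-score variance = [2²·0.58 + 0.80] + 2.04 = 3.12 + 2.04 = 5.16.
Reliability = 5.16 / 7.04 = 0.733.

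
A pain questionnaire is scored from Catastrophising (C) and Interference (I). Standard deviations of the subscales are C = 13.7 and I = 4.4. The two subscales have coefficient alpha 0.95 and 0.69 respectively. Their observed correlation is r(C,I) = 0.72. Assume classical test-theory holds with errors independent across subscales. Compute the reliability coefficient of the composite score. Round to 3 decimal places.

0.948

Var(C+I) = 13.7² + 4.4² + 2·[13.7·4.4·0.72] = 207.05 + 86.8032 = 293.853.
Because errors are independent across components, Cov(Tᵢ,Tⱼ) = Cov(Xᵢ,Xⱼ); the off-diagonal part of the true-score variance is the same as above.
True-score variance = [13.7²·0.95 + 4.4²·0.69] + 86.8032 = 191.664 + 86.8032 = 278.467.
Reliability = 278.467 / 293.853 = 0.948.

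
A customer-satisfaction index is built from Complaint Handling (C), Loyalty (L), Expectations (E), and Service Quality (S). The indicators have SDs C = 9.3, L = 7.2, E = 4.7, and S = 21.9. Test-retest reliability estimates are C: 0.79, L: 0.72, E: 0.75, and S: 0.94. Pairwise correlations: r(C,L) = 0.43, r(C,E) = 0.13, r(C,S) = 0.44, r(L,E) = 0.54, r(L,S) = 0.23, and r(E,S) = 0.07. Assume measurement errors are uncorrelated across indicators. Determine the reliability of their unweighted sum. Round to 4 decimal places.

0.9338

Var(C+L+E+S) = 9.3² + 7.2² + 4.7² + 21.9² + 2·[9.3·7.2·0.43 + 9.3·4.7·0.13 + 9.3·21.9·0.44 + 7.2·4.7·0.54 + 7.2·21.9·0.23 + 4.7·21.9·0.07] = 640.03 + 371.67 = 1011.7.
Because errors are independent across components, Cov(Tᵢ,Tⱼ) = Cov(Xᵢ,Xⱼ); the off-diagonal part of the true-score variance is the same as above.
True-score variance = [9.3²·0.79 + 7.2²·0.72 + 4.7²·0.75 + 21.9²·0.94] + 371.67 = 573.053 + 371.67 = 944.723.
Reliability = 944.723 / 1011.7 = 0.9338.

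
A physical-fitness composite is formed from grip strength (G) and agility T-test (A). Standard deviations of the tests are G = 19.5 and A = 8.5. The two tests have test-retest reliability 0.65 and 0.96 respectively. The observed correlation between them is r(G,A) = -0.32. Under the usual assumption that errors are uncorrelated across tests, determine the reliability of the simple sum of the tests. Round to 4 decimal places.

0.6075

Var(G+A) = 19.5² + 8.5² + 2·[19.5·8.5·(-0.32)] = 452.5 − 106.08 = 346.42.
Under uncorrelated errors the observed covariances equal the true-score covariances, so only the own-variance terms attenuate.
True-score variance = [19.5²·0.65 + 8.5²·0.96] − 106.08 = 316.522 − 106.08 = 210.442.
Reliability = 210.442 / 346.42 = 0.6075.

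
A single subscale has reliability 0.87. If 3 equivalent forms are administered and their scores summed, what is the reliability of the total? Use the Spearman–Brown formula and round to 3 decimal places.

0.953

ρ_k = kρ / (1 + (k−1)ρ) = 3·0.87 / (1 + 2·0.87) = 2.610 / 2.740 = 0.953.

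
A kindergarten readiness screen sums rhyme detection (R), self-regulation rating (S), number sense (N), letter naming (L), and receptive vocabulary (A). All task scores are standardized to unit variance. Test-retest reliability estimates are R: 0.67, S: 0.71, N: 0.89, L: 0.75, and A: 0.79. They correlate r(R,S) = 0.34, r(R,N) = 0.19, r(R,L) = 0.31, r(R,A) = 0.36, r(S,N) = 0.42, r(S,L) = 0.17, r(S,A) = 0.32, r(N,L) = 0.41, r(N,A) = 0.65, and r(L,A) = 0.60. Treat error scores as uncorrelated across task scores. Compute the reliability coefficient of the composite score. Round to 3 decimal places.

0.905

Var(R+S+N+L+A) = 5 + 2·[0.34 + 0.19 + 0.31 + 0.36 + 0.42 + 0.17 + 0.32 + 0.41 + 0.65 + 0.60] = 5 + 7.54 = 12.54.
Because errors are independent across components, Cov(Tᵢ,Tⱼ) = Cov(Xᵢ,Xⱼ); the off-diagonal part of the true-score variance is the same as above.
True-score variance = [0.67 + 0.71 + 0.89 + 0.75 + 0.79] + 7.54 = 3.81 + 7.54 = 11.35.
Reliability = 11.35 / 12.54 = 0.905.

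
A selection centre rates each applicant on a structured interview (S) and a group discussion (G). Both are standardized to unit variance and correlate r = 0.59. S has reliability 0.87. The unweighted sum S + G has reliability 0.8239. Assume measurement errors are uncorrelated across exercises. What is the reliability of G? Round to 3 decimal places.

0.570

Var(S+G) = 2 + 2·0.59 = 3.180.
True-score variance = ρ_S + ρ_G + 2·0.59, so 0.8239 = (0.87 + ρ_G + 1.18) / 3.180.
ρ_G = 0.8239·3.180 − 0.87 − 1.18 = 0.570.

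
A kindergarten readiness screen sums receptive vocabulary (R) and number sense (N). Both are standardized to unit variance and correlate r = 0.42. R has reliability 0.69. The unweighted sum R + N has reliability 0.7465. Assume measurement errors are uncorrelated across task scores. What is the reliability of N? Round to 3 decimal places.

Var(R+N) = 2 + 2·0.42 = 2.840.
True-score variance = ρ_R + ρ_N + 2·0.42, so 0.7465 = (0.69 + ρ_N + 0.84) / 2.840.
ρ_N = 0.7465·2.840 − 0.69 − 0.84 = 0.590.

0.590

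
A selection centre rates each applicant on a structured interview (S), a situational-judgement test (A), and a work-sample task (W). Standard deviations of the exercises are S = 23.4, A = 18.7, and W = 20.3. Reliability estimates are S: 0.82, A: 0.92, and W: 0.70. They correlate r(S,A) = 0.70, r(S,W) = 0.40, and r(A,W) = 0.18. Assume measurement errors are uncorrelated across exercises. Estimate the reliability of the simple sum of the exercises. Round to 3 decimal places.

0.897

Var(S+A+W) = 23.4² + 18.7² + 20.3² + 2·[23.4·18.7·0.70 + 23.4·20.3·0.40 + 18.7·20.3·0.18] = 1309.34 + 1129.29 = 2438.63.
With uncorrelated errors the cross-covariances are all true-score covariance, so they carry over unchanged; only the diagonal terms shrink to ρᵢσᵢ².
True-score variance = [23.4²·0.82 + 18.7²·0.92 + 20.3²·0.70] + 1129.29 = 1059.18 + 1129.29 = 2188.46.
Reliability = 2188.46 / 2438.63 = 0.897.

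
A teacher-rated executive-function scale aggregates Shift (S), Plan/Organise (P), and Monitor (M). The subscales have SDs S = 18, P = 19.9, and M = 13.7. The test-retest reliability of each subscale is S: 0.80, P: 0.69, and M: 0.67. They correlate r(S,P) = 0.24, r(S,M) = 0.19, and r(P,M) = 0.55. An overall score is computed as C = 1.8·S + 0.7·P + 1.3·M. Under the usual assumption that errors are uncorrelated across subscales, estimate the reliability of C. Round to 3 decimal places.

Var(C) = 1.8²·18² + 0.7²·19.9² + 1.3²·13.7² + 2·[1.26·18·19.9·0.24 + 2.34·18·13.7·0.19 + 0.91·19.9·13.7·0.55] = 1561 + 708.819 = 2269.82.
With uncorrelated errors the cross-covariances are all true-score covariance, so they carry over unchanged; only the diagonal terms shrink to ρᵢσᵢ².
True-score variance = [1.8²·18²·0.80 + 0.7²·19.9²·0.69 + 1.3²·13.7²·0.67] + 708.819 = 1186.22 + 708.819 = 1895.04.
Reliability = 1895.04 / 2269.82 = 0.835.

0.835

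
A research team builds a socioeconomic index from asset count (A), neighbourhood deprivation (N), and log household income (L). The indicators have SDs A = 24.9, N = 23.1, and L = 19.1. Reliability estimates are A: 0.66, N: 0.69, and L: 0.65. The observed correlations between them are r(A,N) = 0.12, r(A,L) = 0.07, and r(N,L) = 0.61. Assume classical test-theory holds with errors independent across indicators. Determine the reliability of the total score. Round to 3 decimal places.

0.777

Var(A+N+L) = 24.9² + 23.1² + 19.1² + 2·[24.9·23.1·0.12 + 24.9·19.1·0.07 + 23.1·19.1·0.61] = 1518.43 + 742.904 = 2261.33.
Because errors are independent across components, Cov(Tᵢ,Tⱼ) = Cov(Xᵢ,Xⱼ); the off-diagonal part of the true-score variance is the same as above.
True-score variance = [24.9²·0.66 + 23.1²·0.69 + 19.1²·0.65] + 742.904 = 1014.52 + 742.904 = 1757.43.
Reliability = 1757.43 / 2261.33 = 0.777.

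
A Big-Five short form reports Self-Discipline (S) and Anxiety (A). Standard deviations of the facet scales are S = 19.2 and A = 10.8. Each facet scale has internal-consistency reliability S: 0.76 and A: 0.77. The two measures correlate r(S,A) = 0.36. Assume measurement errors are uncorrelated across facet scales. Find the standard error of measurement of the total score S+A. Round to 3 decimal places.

Var(total) = 485.28 + 149.299 = 634.579.
True-score variance = 369.979 + 149.299 = 519.278, so reliability = 0.8183.
Error variance = 634.579 − 519.278 = 115.301; SEM = √115.301 = 10.738.

10.738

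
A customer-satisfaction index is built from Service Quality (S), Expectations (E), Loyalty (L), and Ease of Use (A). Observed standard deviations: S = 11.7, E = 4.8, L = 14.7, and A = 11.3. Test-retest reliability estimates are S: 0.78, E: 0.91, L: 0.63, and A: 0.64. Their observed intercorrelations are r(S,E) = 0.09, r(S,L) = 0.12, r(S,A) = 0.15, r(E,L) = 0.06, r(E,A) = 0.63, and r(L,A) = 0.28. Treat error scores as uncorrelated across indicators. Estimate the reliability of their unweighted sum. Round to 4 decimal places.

Var(S+E+L+A) = 11.7² + 4.8² + 14.7² + 11.3² + 2·[11.7·4.8·0.09 + 11.7·14.7·0.12 + 11.7·11.3·0.15 + 4.8·14.7·0.06 + 4.8·11.3·0.63 + 14.7·11.3·0.28] = 503.71 + 260.881 = 764.591.
With uncorrelated errors the cross-covariances are all true-score covariance, so they carry over unchanged; only the diagonal terms shrink to ρᵢσᵢ².
True-score variance = [11.7²·0.78 + 4.8²·0.91 + 14.7²·0.63 + 11.3²·0.64] + 260.881 = 345.599 + 260.881 = 606.48.
Reliability = 606.48 / 764.591 = 0.7932.

0.7932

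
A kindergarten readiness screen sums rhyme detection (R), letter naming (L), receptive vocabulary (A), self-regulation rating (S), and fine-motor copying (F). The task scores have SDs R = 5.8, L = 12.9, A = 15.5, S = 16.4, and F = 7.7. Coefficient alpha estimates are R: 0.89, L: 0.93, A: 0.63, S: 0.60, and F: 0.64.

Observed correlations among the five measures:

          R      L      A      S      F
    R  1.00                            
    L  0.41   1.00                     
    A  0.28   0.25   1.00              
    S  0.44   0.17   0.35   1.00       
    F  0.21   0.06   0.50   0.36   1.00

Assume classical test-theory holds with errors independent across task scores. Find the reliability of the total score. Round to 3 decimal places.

0.850

Var(R+L+A+S+F) = 5.8² + 12.9² + 15.5² + 16.4² + 7.7² + 2·[5.8·12.9·0.41 + 5.8·15.5·0.28 + 5.8·16.4·0.44 + 5.8·7.7·0.21 + 12.9·15.5·0.25 + 12.9·16.4·0.17 + 12.9·7.7·0.06 + 15.5·16.4·0.35 + 15.5·7.7·0.50 + 16.4·7.7·0.36] = 768.55 + 786.196 = 1554.75.
With uncorrelated errors the cross-covariances are all true-score covariance, so they carry over unchanged; only the diagonal terms shrink to ρᵢσᵢ².
True-score variance = [5.8²·0.89 + 12.9²·0.93 + 15.5²·0.63 + 16.4²·0.60 + 7.7²·0.64] + 786.196 = 535.38 + 786.196 = 1321.58.
Reliability = 1321.58 / 1554.75 = 0.850.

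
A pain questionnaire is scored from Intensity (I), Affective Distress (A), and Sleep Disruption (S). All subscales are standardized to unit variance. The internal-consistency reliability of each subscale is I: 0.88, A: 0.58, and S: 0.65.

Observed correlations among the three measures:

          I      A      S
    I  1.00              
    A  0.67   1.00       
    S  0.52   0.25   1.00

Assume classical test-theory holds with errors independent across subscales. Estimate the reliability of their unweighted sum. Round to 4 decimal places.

Var(I+A+S) = 3 + 2·[0.67 + 0.52 + 0.25] = 3 + 2.88 = 5.88.
Because errors are independent across components, Cov(Tᵢ,Tⱼ) = Cov(Xᵢ,Xⱼ); the off-diagonal part of the true-score variance is the same as above.
True-score variance = [0.88 + 0.58 + 0.65] + 2.88 = 2.11 + 2.88 = 4.99.
Reliability = 4.99 / 5.88 = 0.8486.

0.8486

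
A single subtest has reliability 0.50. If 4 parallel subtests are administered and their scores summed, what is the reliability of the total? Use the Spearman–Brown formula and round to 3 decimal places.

0.800

ρ_k = kρ / (1 + (k−1)ρ) = 4·0.50 / (1 + 3·0.50) = 2.000 / 2.500 = 0.800.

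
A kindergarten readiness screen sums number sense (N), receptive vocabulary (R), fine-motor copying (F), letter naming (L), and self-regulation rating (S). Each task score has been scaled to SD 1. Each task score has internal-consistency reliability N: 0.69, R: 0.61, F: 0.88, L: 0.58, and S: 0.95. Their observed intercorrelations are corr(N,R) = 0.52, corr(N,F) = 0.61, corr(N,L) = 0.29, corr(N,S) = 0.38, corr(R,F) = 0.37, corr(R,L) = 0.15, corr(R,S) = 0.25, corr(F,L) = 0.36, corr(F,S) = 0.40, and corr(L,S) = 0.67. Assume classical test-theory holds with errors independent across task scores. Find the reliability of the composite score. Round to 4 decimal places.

Var(N+R+F+L+S) = 5 + 2·[0.52 + 0.61 + 0.29 + 0.38 + 0.37 + 0.15 + 0.25 + 0.36 + 0.40 + 0.67] = 5 + 8 = 13.
With uncorrelated errors the cross-covariances are all true-score covariance, so they carry over unchanged; only the diagonal terms shrink to ρᵢσᵢ².
True-score variance = [0.69 + 0.61 + 0.88 + 0.58 + 0.95] + 8 = 3.71 + 8 = 11.71.
Reliability = 11.71 / 13 = 0.9008.

0.9008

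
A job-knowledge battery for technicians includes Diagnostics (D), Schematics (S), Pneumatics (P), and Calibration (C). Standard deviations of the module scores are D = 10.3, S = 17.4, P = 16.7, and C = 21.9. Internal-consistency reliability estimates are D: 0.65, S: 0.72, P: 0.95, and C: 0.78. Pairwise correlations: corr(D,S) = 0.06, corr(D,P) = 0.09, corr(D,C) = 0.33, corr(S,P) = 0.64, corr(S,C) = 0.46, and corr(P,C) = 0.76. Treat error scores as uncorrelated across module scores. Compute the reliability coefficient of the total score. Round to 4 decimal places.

Var(D+S+P+C) = 10.3² + 17.4² + 16.7² + 21.9² + 2·[10.3·17.4·0.06 + 10.3·16.7·0.09 + 10.3·21.9·0.33 + 17.4·16.7·0.64 + 17.4·21.9·0.46 + 16.7·21.9·0.76] = 1167.35 + 1479.77 = 2647.12.
Because errors are independent across components, Cov(Tᵢ,Tⱼ) = Cov(Xᵢ,Xⱼ); the off-diagonal part of the true-score variance is the same as above.
True-score variance = [10.3²·0.65 + 17.4²·0.72 + 16.7²·0.95 + 21.9²·0.78] + 1479.77 = 925.987 + 1479.77 = 2405.76.
Reliability = 2405.76 / 2647.12 = 0.9088.

0.9088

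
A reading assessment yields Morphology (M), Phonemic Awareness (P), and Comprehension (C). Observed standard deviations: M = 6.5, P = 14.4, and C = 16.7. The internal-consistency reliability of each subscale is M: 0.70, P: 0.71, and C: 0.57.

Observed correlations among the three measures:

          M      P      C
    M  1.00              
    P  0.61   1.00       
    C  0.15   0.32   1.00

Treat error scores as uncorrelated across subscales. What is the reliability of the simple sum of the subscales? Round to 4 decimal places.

0.7676

Var(M+P+C) = 6.5² + 14.4² + 16.7² + 2·[6.5·14.4·0.61 + 6.5·16.7·0.15 + 14.4·16.7·0.32] = 528.5 + 300.664 = 829.164.
Under uncorrelated errors the observed covariances equal the true-score covariances, so only the own-variance terms attenuate.
True-score variance = [6.5²·0.70 + 14.4²·0.71 + 16.7²·0.57] + 300.664 = 335.768 + 300.664 = 636.432.
Reliability = 636.432 / 829.164 = 0.7676.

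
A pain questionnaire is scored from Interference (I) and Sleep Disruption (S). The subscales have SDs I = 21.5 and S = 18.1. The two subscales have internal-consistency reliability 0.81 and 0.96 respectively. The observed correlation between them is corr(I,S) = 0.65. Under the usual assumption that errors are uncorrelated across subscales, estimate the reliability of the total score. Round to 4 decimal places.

0.9221

Var(I+S) = 21.5² + 18.1² + 2·[21.5·18.1·0.65] = 789.86 + 505.895 = 1295.76.
Under uncorrelated errors the observed covariances equal the true-score covariances, so only the own-variance terms attenuate.
True-score variance = [21.5²·0.81 + 18.1²·0.96] + 505.895 = 688.928 + 505.895 = 1194.82.
Reliability = 1194.82 / 1295.76 = 0.9221.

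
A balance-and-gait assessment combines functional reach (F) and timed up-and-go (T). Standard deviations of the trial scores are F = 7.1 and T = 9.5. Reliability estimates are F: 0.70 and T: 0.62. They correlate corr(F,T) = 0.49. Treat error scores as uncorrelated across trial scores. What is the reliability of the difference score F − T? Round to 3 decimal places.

0.337

Var(F−T) = 7.1² + 9.5² − 2·7.1·9.5·0.49 = 140.66 − 66.101 = 74.559.
With uncorrelated errors the cross-covariances are all true-score covariance, so they carry over unchanged; only the diagonal terms shrink to ρᵢσᵢ².
True-score variance = [7.1²·0.70 + 9.5²·0.62] − 66.101 = 91.242 − 66.101 = 25.141.
Reliability = 25.141 / 74.559 = 0.337.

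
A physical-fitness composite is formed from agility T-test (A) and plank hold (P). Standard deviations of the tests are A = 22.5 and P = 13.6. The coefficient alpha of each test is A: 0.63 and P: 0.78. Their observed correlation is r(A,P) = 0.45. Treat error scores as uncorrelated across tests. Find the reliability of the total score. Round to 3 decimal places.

Var(A+P) = 22.5² + 13.6² + 2·[22.5·13.6·0.45] = 691.21 + 275.4 = 966.61.
Under uncorrelated errors the observed covariances equal the true-score covariances, so only the own-variance terms attenuate.
True-score variance = [22.5²·0.63 + 13.6²·0.78] + 275.4 = 463.206 + 275.4 = 738.606.
Reliability = 738.606 / 966.61 = 0.764.

0.764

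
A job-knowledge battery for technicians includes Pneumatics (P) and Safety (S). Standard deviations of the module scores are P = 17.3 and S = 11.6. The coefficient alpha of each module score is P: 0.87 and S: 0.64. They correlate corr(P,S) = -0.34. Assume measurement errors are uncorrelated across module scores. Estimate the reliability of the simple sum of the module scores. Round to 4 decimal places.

0.7063

Var(P+S) = 17.3² + 11.6² + 2·[17.3·11.6·(-0.34)] = 433.85 − 136.462 = 297.388.
Because errors are independent across components, Cov(Tᵢ,Tⱼ) = Cov(Xᵢ,Xⱼ); the off-diagonal part of the true-score variance is the same as above.
True-score variance = [17.3²·0.87 + 11.6²·0.64] − 136.462 = 346.501 − 136.462 = 210.038.
Reliability = 210.038 / 297.388 = 0.7063.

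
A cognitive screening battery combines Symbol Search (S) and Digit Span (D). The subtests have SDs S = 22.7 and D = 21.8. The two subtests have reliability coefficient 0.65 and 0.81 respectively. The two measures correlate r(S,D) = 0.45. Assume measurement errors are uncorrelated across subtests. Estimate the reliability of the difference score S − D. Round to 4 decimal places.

Var(S−D) = 22.7² + 21.8² − 2·22.7·21.8·0.45 = 990.53 − 445.374 = 545.156.
Under uncorrelated errors the observed covariances equal the true-score covariances, so only the own-variance terms attenuate.
True-score variance = [22.7²·0.65 + 21.8²·0.81] − 445.374 = 719.883 − 445.374 = 274.509.
Reliability = 274.509 / 545.156 = 0.5035.

0.5035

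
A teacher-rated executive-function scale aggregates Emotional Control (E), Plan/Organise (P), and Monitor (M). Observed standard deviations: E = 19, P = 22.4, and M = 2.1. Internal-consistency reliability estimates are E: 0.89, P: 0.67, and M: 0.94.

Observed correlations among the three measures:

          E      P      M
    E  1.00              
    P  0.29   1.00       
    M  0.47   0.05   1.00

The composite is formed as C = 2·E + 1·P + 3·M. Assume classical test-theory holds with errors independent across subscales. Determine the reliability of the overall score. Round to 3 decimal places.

Var(C) = 2²·19² + 22.4² + 3²·2.1² + 2·[2·19·22.4·0.29 + 6·19·2.1·0.47 + 3·22.4·2.1·0.05] = 1985.45 + 732.844 = 2718.29.
With uncorrelated errors the cross-covariances are all true-score covariance, so they carry over unchanged; only the diagonal terms shrink to ρᵢσᵢ².
True-score variance = [2²·19²·0.89 + 22.4²·0.67 + 3²·2.1²·0.94] + 732.844 = 1658.65 + 732.844 = 2391.49.
Reliability = 2391.49 / 2718.29 = 0.880.

0.880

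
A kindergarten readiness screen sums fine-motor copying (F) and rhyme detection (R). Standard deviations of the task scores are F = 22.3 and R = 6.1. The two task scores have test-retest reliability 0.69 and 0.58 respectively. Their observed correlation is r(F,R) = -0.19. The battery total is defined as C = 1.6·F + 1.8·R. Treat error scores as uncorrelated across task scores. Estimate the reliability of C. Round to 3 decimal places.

0.642

Var(C) = 1.6²·22.3² + 1.8²·6.1² + 2·[2.88·22.3·6.1·(-0.19)] = 1393.62 − 148.871 = 1244.75.
With uncorrelated errors the cross-covariances are all true-score covariance, so they carry over unchanged; only the diagonal terms shrink to ρᵢσᵢ².
True-score variance = [1.6²·22.3²·0.69 + 1.8²·6.1²·0.58] − 148.871 = 948.338 − 148.871 = 799.467.
Reliability = 799.467 / 1244.75 = 0.642.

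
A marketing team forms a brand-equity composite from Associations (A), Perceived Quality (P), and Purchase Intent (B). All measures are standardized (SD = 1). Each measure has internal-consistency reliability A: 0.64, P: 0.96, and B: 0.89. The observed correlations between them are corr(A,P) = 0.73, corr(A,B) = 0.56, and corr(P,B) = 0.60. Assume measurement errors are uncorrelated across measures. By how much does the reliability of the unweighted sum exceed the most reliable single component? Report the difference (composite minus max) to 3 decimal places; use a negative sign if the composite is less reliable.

Var(sum) = 3 + 3.78 = 6.78; true-score variance = 2.49 + 3.78 = 6.27; composite reliability = 0.9248.
Max component reliability = 0.9600.
Difference = 0.9248 − 0.9600 = -0.035.

-0.035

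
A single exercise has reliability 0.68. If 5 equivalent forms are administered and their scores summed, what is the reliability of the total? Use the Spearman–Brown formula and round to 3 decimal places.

0.914

ρ_k = kρ / (1 + (k−1)ρ) = 5·0.68 / (1 + 4·0.68) = 3.400 / 3.720 = 0.914.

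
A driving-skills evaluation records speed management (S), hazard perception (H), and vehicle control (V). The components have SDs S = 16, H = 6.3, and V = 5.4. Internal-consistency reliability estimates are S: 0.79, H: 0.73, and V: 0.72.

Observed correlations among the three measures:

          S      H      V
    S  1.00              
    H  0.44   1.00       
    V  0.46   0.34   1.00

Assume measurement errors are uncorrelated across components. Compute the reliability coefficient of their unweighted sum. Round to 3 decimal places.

Var(S+H+V) = 16² + 6.3² + 5.4² + 2·[16·6.3·0.44 + 16·5.4·0.46 + 6.3·5.4·0.34] = 324.85 + 191.326 = 516.176.
Because errors are independent across components, Cov(Tᵢ,Tⱼ) = Cov(Xᵢ,Xⱼ); the off-diagonal part of the true-score variance is the same as above.
True-score variance = [16²·0.79 + 6.3²·0.73 + 5.4²·0.72] + 191.326 = 252.209 + 191.326 = 443.534.
Reliability = 443.534 / 516.176 = 0.859.

0.859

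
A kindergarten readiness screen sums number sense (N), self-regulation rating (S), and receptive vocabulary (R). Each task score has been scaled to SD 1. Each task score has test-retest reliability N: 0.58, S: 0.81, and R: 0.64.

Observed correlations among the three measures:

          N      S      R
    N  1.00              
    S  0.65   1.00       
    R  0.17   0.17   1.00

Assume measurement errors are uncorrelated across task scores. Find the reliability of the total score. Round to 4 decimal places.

Var(N+S+R) = 3 + 2·[0.65 + 0.17 + 0.17] = 3 + 1.98 = 4.98.
With uncorrelated errors the cross-covariances are all true-score covariance, so they carry over unchanged; only the diagonal terms shrink to ρᵢσᵢ².
True-score variance = [0.58 + 0.81 + 0.64] + 1.98 = 2.03 + 1.98 = 4.01.
Reliability = 4.01 / 4.98 = 0.8052.

0.8052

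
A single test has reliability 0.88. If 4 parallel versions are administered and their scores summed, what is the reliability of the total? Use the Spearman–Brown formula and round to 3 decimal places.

0.967

ρ_k = kρ / (1 + (k−1)ρ) = 4·0.88 / (1 + 3·0.88) = 3.520 / 3.640 = 0.967.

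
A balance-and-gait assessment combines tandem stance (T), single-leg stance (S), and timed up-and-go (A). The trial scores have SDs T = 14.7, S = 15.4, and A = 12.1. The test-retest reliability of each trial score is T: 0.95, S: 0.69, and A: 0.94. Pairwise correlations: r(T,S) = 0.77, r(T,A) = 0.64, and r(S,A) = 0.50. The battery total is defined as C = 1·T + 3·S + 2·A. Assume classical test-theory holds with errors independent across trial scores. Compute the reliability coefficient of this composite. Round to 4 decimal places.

Var(C) = 14.7² + 3²·15.4² + 2²·12.1² + 2·[3·14.7·15.4·0.77 + 2·14.7·12.1·0.64 + 6·15.4·12.1·0.50] = 2936.17 + 2619.26 = 5555.43.
Because errors are independent across components, Cov(Tᵢ,Tⱼ) = Cov(Xᵢ,Xⱼ); the off-diagonal part of the true-score variance is the same as above.
True-score variance = [14.7²·0.95 + 3²·15.4²·0.69 + 2²·12.1²·0.94] + 2619.26 = 2228.55 + 2619.26 = 4847.81.
Reliability = 4847.81 / 5555.43 = 0.8726.

0.8726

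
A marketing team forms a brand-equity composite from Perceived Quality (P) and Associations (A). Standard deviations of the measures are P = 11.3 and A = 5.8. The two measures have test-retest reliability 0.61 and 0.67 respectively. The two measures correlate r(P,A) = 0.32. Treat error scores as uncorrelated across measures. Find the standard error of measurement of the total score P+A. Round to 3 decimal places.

7.804

Var(total) = 161.33 + 41.9456 = 203.276.
True-score variance = 100.43 + 41.9456 = 142.375, so reliability = 0.7004.
Error variance = 203.276 − 142.375 = 60.9003; SEM = √60.9003 = 7.804.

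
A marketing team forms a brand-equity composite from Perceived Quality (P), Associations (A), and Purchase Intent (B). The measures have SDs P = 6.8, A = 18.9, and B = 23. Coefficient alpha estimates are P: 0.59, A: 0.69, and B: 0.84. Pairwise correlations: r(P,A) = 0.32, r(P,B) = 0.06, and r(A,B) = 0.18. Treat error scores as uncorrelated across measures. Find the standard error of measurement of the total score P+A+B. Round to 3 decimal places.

14.640

Var(total) = 932.45 + 257.513 = 1189.96.
True-score variance = 718.116 + 257.513 = 975.629, so reliability = 0.8199.
Error variance = 1189.96 − 975.629 = 214.333; SEM = √214.333 = 14.640.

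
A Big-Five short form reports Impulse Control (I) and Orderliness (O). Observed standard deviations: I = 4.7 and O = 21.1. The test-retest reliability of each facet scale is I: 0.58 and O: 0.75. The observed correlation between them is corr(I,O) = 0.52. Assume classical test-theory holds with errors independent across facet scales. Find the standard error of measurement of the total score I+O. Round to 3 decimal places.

10.981

Var(total) = 467.3 + 103.137 = 570.437.
True-score variance = 346.72 + 103.137 = 449.857, so reliability = 0.7886.
Error variance = 570.437 − 449.857 = 120.58; SEM = √120.58 = 10.981.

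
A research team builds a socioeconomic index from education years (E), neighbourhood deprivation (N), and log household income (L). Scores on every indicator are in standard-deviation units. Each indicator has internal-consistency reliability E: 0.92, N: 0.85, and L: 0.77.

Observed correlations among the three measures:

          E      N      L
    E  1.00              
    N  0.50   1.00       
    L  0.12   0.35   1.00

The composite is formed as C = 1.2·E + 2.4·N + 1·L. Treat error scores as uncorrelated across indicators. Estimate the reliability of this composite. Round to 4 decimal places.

0.9073

Var(C) = 1.2² + 2.4² + 1 + 2·[2.88·0.50 + 1.2·0.12 + 2.4·0.35] = 8.2 + 4.848 = 13.048.
Because errors are independent across components, Cov(Tᵢ,Tⱼ) = Cov(Xᵢ,Xⱼ); the off-diagonal part of the true-score variance is the same as above.
True-score variance = [1.2²·0.92 + 2.4²·0.85 + 0.77] + 4.848 = 6.9908 + 4.848 = 11.8388.
Reliability = 11.8388 / 13.048 = 0.9073.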